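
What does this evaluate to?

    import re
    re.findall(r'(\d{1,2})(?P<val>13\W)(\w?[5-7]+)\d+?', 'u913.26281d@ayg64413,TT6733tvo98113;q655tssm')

The pattern matches 1 to 2 of a digit (captured); then the literal '13', then a non-word character (captured as 'val'); then optionally a word character, then one or more of a character in [5-7] (captured); then one or more of a digit (lazy).
3 groups means each result is a tuple of 3 captured strings — 2 here.

[('9', '13.', '26'), ('81', '13;', 'q65')]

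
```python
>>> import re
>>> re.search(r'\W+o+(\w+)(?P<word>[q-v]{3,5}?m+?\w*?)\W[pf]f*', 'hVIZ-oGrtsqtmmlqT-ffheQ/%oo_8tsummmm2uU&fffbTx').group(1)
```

'Grt'

The match spans [4:20] → '-oGrtsqtmmlqT-ff'.
Captured: group 1 = 'Grt', group 2 = 'sqtmmlqT'.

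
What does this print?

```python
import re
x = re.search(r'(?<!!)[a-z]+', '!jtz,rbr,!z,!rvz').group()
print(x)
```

tz

The negative lookahead/lookbehind blocks any match where the forbidden context is present.
The match spans [2:4] → 'tz'.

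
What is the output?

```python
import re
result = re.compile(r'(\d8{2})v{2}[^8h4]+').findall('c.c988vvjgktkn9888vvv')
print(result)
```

['988', '888']

Pattern: a digit, then exactly 2 of a literal '8' (captured); then exactly 2 of the literal 'v', then one or more of any character except [8h4].
Scanning left to right: at [3:15] match '988vvjgktkn9', group 1 = '988'; at [15:21] match '888vvv', group 1 = '888'.
`findall` collects group 1 from each match (2 total).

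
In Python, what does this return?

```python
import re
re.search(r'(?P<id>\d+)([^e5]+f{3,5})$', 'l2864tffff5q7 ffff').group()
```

'5q7 ffff'

The pattern matches one or more of a digit (captured as 'id'); then one or more of any character except [e5], then 3 to 5 of the literal 'f' (captured); then anchored at the end.
Unlike `match`, `search` isn't anchored — it looks for the pattern anywhere in the string.
The match spans [10:18] → '5q7 ffff'.
Captured: group 1 = '5', group 2 = 'q7 ffff'.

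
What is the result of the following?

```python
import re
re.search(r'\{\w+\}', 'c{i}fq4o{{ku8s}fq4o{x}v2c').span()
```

(1, 4)

The match spans [1:4] → '{i}'.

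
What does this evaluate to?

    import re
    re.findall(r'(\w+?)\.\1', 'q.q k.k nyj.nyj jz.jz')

After group 1 captures some text, `\1` only succeeds where that same text appears again.
Because there's exactly one group, `findall` drops the full match and keeps group 1 from each hit.

['q', 'k', 'nyj', 'jz']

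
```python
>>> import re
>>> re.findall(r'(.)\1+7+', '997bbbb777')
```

['9', 'b']

`\1` has to match the exact text group 1 already captured.
Because there's exactly one group, `findall` drops the full match and keeps group 1 from each hit.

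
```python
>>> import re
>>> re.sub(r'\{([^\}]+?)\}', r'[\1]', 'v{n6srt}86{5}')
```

Matches: at [1:8] → '{n6srt}'; at [10:13] → '{5}'.
The replacement refers to a captured group, so each match is rewritten using its own captured text.

'v[n6srt]86[5]'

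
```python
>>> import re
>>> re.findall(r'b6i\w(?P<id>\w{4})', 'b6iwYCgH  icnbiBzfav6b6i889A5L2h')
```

The pattern matches the literal 'b6i', then a word character; then exactly 4 of a word character (captured as 'id').
Walking the string: at [0:8] match 'b6iwYCgH', group 1 = 'YCgH'; at [21:29] match 'b6i889A5', group 1 = '89A5'.
With a single group, `findall` returns only what that group captured — 2 items.

['YCgH', '89A5']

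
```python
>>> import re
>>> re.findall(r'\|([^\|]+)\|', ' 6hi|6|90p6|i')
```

['6']

Scanning left to right: at [4:7] match '|6|', group 1 = '6'.
One capturing group, so `findall` returns just the captured substring from the one match — 1 in all.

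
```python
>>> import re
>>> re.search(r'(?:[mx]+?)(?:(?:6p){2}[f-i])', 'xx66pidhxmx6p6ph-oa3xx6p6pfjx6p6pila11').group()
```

The pattern matches one or more of one of [mx] (lazy) (non-capturing group); then the literal '6p' repeated 2 times, then a character in [f-i] (non-capturing group).
Unlike `match`, `search` isn't anchored — it looks for the pattern anywhere in the string.
The match spans [8:16] → 'xmx6p6ph'.

'xmx6p6ph'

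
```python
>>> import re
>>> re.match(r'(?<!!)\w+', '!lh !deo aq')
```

None

Because the assertion is negative and zero-width, positions next to the forbidden text are skipped.
`re.match` only tries the pattern at the start of the string.
Here position 0 doesn't satisfy it, so the call returns None.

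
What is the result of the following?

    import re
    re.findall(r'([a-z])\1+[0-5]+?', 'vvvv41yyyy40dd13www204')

A backreference is literal: `\1` must see the identical characters the first group matched.
One capturing group, so `findall` returns just the captured substring from each match — 4 in all.

['v', 'y', 'd', 'w']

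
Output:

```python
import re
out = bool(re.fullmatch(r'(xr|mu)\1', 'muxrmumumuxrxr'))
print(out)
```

`\1` has to match the exact text group 1 already captured.
`re.fullmatch` is like wrapping the pattern in `^…$` (in single-line mode).
Here the string isn't matched end-to-end, so the call returns None, and `bool(None)` is False.

False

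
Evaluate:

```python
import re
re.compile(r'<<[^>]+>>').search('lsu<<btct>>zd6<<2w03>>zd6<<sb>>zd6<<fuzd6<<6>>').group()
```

The match spans [3:11] → '<<btct>>'.

'<<btct>>'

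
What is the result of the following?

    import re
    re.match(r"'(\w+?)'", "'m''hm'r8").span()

(0, 3)

`re.match` won't scan ahead — the pattern has to work from the very first character.
The match spans [0:3] → "'m'".
Captured: group 1 = 'm'.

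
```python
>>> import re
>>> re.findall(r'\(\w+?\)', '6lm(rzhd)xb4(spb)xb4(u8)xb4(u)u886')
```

Scanning left to right: at [3:9] → '(rzhd)'; at [12:17] → '(spb)'; at [20:24] → '(u8)'; at [27:30] → '(u)'.
With no groups in the pattern, `findall` gives back each whole match — 4 here.

['(rzhd)', '(spb)', '(u8)', '(u)']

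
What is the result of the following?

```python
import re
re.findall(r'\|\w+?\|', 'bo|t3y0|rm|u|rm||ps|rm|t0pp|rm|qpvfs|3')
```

['|t3y0|', '|u|', '|ps|', '|t0pp|', '|qpvfs|']

No capturing groups, so `findall` returns the 5 full match strings.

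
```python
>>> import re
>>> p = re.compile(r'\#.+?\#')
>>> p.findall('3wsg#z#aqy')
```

['#z#']

Scanning left to right: at [4:7] → '#z#'.
Since nothing is captured, `findall` lists the 1 matched substring directly.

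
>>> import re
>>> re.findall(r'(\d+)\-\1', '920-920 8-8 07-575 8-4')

['920', '8']

`\1` is not a pattern — it's the concrete string captured by group 1, re-applied verbatim.
Matches: at [0:7] match '920-920', group 1 = '920'; at [8:11] match '8-8', group 1 = '8'.
`findall` collects group 1 from each match (2 total).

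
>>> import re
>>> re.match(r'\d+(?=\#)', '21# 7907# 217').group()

The positive lookaround only admits positions where the adjacent text matches; those characters stay outside the span.
`match` is anchored at position 0; if the pattern doesn't fit there, it returns None.
The match spans [0:2] → '21'.

'21'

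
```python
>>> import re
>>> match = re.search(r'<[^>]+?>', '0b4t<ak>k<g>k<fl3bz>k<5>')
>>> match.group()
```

'<ak>'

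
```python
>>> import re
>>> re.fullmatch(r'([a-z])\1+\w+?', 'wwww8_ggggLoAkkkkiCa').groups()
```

('w',)

The backreference `\1` re-matches whatever the first group consumed, character for character.
For `fullmatch`, every character of the input must be accounted for by the pattern.
The match spans [0:20] → 'wwww8_ggggLoAkkkkiCa'.
Captured: group 1 = 'w'.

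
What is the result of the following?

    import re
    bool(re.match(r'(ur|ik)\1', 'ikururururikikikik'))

`\1` has to match the exact text group 1 already captured.
`re.match` only tries the pattern at the start of the string.
Here position 0 doesn't satisfy it, so the call returns None, and `bool(None)` is False.

False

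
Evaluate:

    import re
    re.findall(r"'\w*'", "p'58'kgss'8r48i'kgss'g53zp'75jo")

Walking the string: at [1:5] → "'58'"; at [9:16] → "'8r48i'"; at [20:27] → "'g53zp'".
Since nothing is captured, `findall` lists the 3 matched substrings directly.

["'58'", "'8r48i'", "'g53zp'"]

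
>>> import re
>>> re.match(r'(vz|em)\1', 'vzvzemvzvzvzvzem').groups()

('vz',)

The backreference `\1` re-matches whatever the first group consumed, character for character.
`re.match` won't scan ahead — the pattern has to work from the very first character.
The match spans [0:4] → 'vzvz'.
Captured: group 1 = 'vz'.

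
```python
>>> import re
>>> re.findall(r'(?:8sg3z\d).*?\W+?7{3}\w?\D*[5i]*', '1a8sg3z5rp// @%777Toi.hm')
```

['8sg3z5rp// @%777Toi.hm']

Pattern: the literal '8s', then the literal 'g3z', then a digit (non-capturing group); then zero or more of any character (lazy), then one or more of a non-word character (lazy), then exactly 3 of the literal '7'; then optionally a word character, then zero or more of a non-digit, then zero or more of one of [5i].
Matches: at [2:24] → '8sg3z5rp// @%777Toi.hm'.
`findall` yields the raw match text (1 of them) because the pattern has no groups.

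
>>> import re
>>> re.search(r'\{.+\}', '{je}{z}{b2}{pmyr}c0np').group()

Unlike `match`, `search` isn't anchored — it looks for the pattern anywhere in the string.
The match spans [0:17] → '{je}{z}{b2}{pmyr}'.

'{je}{z}{b2}{pmyr}'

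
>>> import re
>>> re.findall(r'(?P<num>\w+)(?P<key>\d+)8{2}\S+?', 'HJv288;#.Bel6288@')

The `?` after the quantifier makes it lazy — it takes as little as possible before letting the rest of the pattern try.
With 2 capturing groups, `findall` returns a 2-tuple per match.

[('HJv', '2'), ('Bel6', '2')]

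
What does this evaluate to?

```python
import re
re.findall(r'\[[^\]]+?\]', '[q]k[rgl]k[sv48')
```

Walking the string: at [0:3] → '[q]'; at [4:9] → '[rgl]'.
Since nothing is captured, `findall` lists the 2 matched substrings directly.

['[q]', '[rgl]']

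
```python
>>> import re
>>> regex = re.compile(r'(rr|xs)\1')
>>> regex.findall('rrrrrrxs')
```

The backreference `\1` re-matches whatever the first group consumed, character for character.
`findall` collects group 1 from the one match (1 total).

['rr']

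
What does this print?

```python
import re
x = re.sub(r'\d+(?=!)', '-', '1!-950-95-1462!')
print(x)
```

Lookahead/lookbehind check context without consuming it, so the matched span excludes the asserted characters.
Matches: at [0:1] → '1'; at [10:14] → '1462'.
Each match is replaced by '-'.

-!-950-95--!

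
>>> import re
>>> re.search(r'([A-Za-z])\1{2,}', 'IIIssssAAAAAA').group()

'III'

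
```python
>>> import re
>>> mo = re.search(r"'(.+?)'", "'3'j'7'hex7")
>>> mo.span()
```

(0, 3)

Because the quantifier is non-greedy, it stops expanding at the earliest point where the rest of the pattern can succeed.
`re.search` scans for the first position where the pattern succeeds.
The match spans [0:3] → "'3'".
Captured: group 1 = '3'.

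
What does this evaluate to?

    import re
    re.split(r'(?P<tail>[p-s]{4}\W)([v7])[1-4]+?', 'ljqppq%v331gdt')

The pattern matches exactly 4 of a character in [p-s], then a non-word character (captured as 'tail'); then one of [v7] (captured); then one or more of a character in [1-4] (lazy).
A `+?`/`*?`/`{m,n}?` starts at its minimum and grows only as far as needed for what follows to match.
Matches to split on: at [2:9] → 'qppq%v3'.
With a capturing group present, the delimiter's captured portion is kept in the result list.

['lj', 'qppq%', 'v', '31gdt']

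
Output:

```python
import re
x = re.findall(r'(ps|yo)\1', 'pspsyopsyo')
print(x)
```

['ps']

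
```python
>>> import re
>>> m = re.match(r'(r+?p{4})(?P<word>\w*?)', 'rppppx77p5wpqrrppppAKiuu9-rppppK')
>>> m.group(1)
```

'rpppp'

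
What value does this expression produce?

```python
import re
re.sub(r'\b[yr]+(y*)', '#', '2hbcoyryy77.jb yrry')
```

The pattern matches a word boundary (`\b`, zero-width); then one or more of one of [yr]; then zero or more of a literal 'y' (captured).
Matches: at [15:19] → 'yrry'.
Every occurrence is swapped for '#'.

'2hbcoyryy77.jb #'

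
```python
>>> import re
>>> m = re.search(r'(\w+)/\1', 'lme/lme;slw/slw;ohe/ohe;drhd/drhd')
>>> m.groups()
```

('lme',)

After group 1 captures some text, `\1` only succeeds where that same text appears again.
`re.search` scans for the first position where the pattern succeeds.
The match spans [0:7] → 'lme/lme'.
Captured: group 1 = 'lme'.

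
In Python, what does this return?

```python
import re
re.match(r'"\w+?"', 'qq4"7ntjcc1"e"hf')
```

`re.match` only tries the pattern at the start of the string.
Here position 0 doesn't satisfy it, so the call returns None.

None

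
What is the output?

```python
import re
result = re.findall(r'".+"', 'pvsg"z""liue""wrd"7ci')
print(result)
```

['"z""liue""wrd"']

Matches: at [4:18] → '"z""liue""wrd"'.
Since nothing is captured, `findall` lists the 1 matched substring directly.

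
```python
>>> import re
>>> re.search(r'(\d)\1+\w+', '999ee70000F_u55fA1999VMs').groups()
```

The backreference `\1` re-matches whatever the first group consumed, character for character.
`re.search` scans for the first position where the pattern succeeds.
The match spans [0:24] → '999ee70000F_u55fA1999VMs'.
Captured: group 1 = '9'.

('9',)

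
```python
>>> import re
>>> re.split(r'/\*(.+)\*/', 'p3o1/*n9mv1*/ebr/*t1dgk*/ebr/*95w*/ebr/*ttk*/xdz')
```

['p3o1', 'n9mv1*/ebr/*t1dgk*/ebr/*95w*/ebr/*ttk', 'xdz']

`re.split` interleaves the captured-group text with the surrounding fragments.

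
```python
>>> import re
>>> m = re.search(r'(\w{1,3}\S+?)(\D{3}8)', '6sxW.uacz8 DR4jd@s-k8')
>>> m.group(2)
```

The match spans [0:10] → '6sxW.uacz8'.
Captured: group 1 = '6sxW.u', group 2 = 'acz8'.

'acz8'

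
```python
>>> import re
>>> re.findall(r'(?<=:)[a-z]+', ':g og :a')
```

The `(?=…)`/`(?<=…)` assertion just peeks at neighbouring text; it doesn't advance the match position.
With no groups in the pattern, `findall` gives back each whole match — 2 here.

['g', 'a']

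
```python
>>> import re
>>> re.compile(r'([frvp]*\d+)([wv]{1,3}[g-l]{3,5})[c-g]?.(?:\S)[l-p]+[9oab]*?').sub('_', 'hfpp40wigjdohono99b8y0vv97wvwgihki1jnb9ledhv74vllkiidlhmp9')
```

The pattern matches zero or more of one of [frvp], then one or more of a digit (captured); then 1 to 3 of one of [wv], then 3 to 5 of a character in [g-l] (captured); then optionally a character in [c-g], then any character; then a non-whitespace character (non-capturing group); then one or more of a character in [l-p], then zero or more of one of [9oab] (lazy).
Because the quantifier is non-greedy, it stops expanding at the earliest point where the rest of the pattern can succeed.
Matches: at [1:16] → 'fpp40wigjdohono'; at [22:37] → 'vv97wvwgihki1jn'; at [43:57] → 'v74vllkiidlhmp'.
Every occurrence is swapped for '_'.

'h_99b8y0_b9ledh_9'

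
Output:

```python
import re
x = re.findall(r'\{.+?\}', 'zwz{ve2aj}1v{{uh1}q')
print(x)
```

A `+?`/`*?`/`{m,n}?` starts at its minimum and grows only as far as needed for what follows to match.
Matches: at [3:10] → '{ve2aj}'; at [12:18] → '{{uh1}'.
No capturing groups, so `findall` returns the 2 full match strings.

['{ve2aj}', '{{uh1}']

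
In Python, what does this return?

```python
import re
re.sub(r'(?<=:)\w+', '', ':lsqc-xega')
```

':-xega'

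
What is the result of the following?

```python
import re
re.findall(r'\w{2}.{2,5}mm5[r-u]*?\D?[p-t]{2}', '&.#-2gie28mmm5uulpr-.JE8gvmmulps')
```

['2gie28mmm5uulpr']

Since nothing is captured, `findall` lists the 1 matched substring directly.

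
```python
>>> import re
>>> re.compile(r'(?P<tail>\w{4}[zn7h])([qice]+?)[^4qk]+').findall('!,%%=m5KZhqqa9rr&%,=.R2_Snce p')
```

This matches exactly 4 of a word character, then one of [zn7h] (captured as 'tail'); then one or more of one of [qice] (lazy) (captured); then one or more of any character except [4qk].
Matches: at [5:30] match 'm5KZhqqa9rr&%,=.R2_Snce p', groups = ('m5KZh', 'qq').
Multiple groups make `findall` return tuples — one 2-tuple for the one match.

[('m5KZh', 'qq')]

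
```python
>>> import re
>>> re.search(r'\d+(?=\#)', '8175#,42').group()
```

'8175'

The lookaround is zero-width — it requires the adjacent text to match without consuming it, so the asserted text isn't part of the match.
The match spans [0:4] → '8175'.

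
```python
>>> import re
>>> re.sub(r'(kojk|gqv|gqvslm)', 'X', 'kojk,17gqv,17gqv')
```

'X,17X,17X'

Matches: at [0:4] → 'kojk'; at [7:10] → 'gqv'; at [13:16] → 'gqv'.
`sub` substitutes 'X' at each match site.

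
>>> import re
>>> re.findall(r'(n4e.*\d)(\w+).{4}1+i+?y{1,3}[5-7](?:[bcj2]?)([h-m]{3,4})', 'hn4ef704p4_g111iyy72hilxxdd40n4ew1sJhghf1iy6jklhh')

[('n4ef704p4_g111iyy72hilxxdd40n4ew1', 'sJ', 'klhh')]

Pattern: the literal 'n4e', then zero or more of any character, then a digit (captured); then one or more of a word character (captured); then exactly 4 of any character, then one or more of a literal '1', then one or more of the literal 'i' (lazy); then 1 to 3 of a literal 'y', then a character in [5-7]; then optionally one of [bcj2] (non-capturing group); then 3 to 4 of a character in [h-m] (captured).
Scanning left to right: at [1:49] match 'n4ef704p4_g111iyy72hilxxdd40n4ew1sJhghf1iy6jklhh', groups = ('n4ef704p4_g111iyy72hilxxdd40n4ew1', 'sJ', 'klhh').
Multiple groups make `findall` return tuples — one 3-tuple for the one match.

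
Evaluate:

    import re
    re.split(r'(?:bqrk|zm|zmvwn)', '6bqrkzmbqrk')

['6', '', '', '']

`split` removes every match and returns the 4 fragments in between.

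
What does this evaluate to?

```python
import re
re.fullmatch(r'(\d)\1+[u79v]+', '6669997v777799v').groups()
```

('6',)

The backreference `\1` re-matches whatever the first group consumed, character for character.
`re.fullmatch` requires the pattern to consume the entire string.
The match spans [0:15] → '6669997v777799v'.
Captured: group 1 = '6'.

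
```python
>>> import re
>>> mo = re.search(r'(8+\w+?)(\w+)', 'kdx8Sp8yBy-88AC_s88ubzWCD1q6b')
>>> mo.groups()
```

Pattern: one or more of a literal '8', then one or more of a word character (lazy) (captured); then one or more of a word character (captured).
Lazy quantifiers expand one character at a time until the remainder of the pattern can match.
`search` walks the string left to right and returns the first match it finds.
The match spans [3:10] → '8Sp8yBy'.
Captured: group 1 = '8S', group 2 = 'p8yBy'.

('8S', 'p8yBy')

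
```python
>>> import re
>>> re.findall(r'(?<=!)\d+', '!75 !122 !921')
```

The `(?=…)`/`(?<=…)` assertion just peeks at neighbouring text; it doesn't advance the match position.
Scanning left to right: at [1:3] → '75'; at [5:8] → '122'; at [10:13] → '921'.
Since nothing is captured, `findall` lists the 3 matched substrings directly.

['75', '122', '921']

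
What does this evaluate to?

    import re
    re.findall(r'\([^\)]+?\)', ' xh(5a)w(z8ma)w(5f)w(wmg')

['(5a)', '(z8ma)', '(5f)']

Since nothing is captured, `findall` lists the 3 matched substrings directly.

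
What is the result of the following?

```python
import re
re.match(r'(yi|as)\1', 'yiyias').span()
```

The backreference `\1` re-matches whatever the first group consumed, character for character.
With `match`, the pattern is implicitly anchored at the beginning.
The match spans [0:4] → 'yiyi'.
Captured: group 1 = 'yi'.

(0, 4)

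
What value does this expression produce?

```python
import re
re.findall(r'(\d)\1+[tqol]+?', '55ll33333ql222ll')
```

['5', '3', '2']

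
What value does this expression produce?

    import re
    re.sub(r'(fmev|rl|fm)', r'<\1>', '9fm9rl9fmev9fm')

'9<fm>9<rl>9<fmev>9<fm>'

Alternation isn't longest-match — the leftmost alternative that fits at this position is chosen.
The replacement refers to a captured group, so each match is rewritten using its own captured text.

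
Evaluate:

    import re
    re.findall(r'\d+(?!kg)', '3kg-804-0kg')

['804']

The negative lookaround is zero-width — it rules out positions where the adjacent text would match, without consuming anything.
Walking the string: at [4:7] → '804'.
With no groups in the pattern, `findall` gives back each whole match — 1 here.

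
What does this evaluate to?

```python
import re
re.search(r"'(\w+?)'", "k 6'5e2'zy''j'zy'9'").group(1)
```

The match spans [3:8] → "'5e2'".
Captured: group 1 = '5e2'.

'5e2'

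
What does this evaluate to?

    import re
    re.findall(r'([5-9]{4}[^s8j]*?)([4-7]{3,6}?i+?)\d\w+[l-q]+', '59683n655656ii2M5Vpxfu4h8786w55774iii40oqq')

Because the quantifier is non-greedy, it stops expanding at the earliest point where the rest of the pattern can succeed.
With 2 capturing groups, `findall` returns a 2-tuple per match.

[('59683n', '655656ii')]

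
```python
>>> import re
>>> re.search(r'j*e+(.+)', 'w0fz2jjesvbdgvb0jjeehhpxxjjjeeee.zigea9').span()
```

Pattern: zero or more of the literal 'j', then one or more of the literal 'e'; then one or more of any character (captured).
`re.search` tries every starting position until one works.
The match spans [5:39] → 'jjesvbdgvb0jjeehhpxxjjjeeee.zigea9'.
Captured: group 1 = 'svbdgvb0jjeehhpxxjjjeeee.zigea9'.

(5, 39)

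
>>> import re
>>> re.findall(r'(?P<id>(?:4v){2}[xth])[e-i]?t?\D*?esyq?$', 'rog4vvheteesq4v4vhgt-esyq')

The pattern matches the literal '4v' repeated 2 times, then one of [xth] (captured as 'id'); then optionally a character in [e-i], then optionally the literal 't'; then zero or more of a non-digit (lazy), then the literal 'esy', then optionally the literal 'q'; then anchored at the end.
Walking the string: at [13:25] match '4v4vhgt-esyq', group 1 = '4v4vh'.
Because there's exactly one group, `findall` drops the full match and keeps group 1 from the one hit.

['4v4vh']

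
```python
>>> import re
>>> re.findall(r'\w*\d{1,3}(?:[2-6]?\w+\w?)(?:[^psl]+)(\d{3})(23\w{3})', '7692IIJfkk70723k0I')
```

Pattern: zero or more of a word character, then 1 to 3 of a digit; then optionally a character in [2-6], then one or more of a word character, then optionally a word character (non-capturing group); then one or more of any character except [psl] (non-capturing group); then exactly 3 of a digit (captured); then the literal '23', then exactly 3 of a word character (captured).
Matches: at [0:18] match '7692IIJfkk70723k0I', groups = ('707', '23k0I').
`findall` packs the 2 group values into a tuple for every match.

[('707', '23k0I')]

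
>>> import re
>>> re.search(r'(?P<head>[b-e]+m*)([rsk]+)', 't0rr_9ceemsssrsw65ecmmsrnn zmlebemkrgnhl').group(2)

'sssrs'

This matches one or more of a character in [b-e], then zero or more of the literal 'm' (captured as 'head'); then one or more of one of [rsk] (captured).
`search` walks the string left to right and returns the first match it finds.
The match spans [6:15] → 'ceemsssrs'.
Captured: group 1 = 'ceem', group 2 = 'sssrs'.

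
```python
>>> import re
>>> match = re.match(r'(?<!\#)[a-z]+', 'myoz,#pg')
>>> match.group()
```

'myoz'

The negative lookaround is zero-width — it rules out positions where the adjacent text would match, without consuming anything.
`match` is anchored at position 0; if the pattern doesn't fit there, it returns None.
The match spans [0:4] → 'myoz'.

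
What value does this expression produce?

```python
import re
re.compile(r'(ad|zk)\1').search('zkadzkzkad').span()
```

`\1` has to match the exact text group 1 already captured.
The match spans [4:8] → 'zkzk'.

(4, 8)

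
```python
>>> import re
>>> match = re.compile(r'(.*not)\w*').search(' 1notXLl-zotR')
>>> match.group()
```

' 1notXLl'

Pattern: zero or more of any character, then the literal 'not' (captured); then zero or more of a word character.
The match spans [0:8] → ' 1notXLl'.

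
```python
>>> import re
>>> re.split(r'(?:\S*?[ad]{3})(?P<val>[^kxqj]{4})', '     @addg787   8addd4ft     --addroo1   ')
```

The pattern matches zero or more of a non-whitespace character (lazy), then exactly 3 of one of [ad] (non-capturing group); then exactly 4 of any character except [kxqj] (captured as 'val').
Matches to split on: at [5:13] → '@addg787'; at [16:24] → '8addd4ft'; at [29:38] → '--addroo1'.
With a capturing group present, the delimiter's captured portion is kept in the result list.

['     ', 'g787', '   ', 'd4ft', '     ', 'roo1', '   ']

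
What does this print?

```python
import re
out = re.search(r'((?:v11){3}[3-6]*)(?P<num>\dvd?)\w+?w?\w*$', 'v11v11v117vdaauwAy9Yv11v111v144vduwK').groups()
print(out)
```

('v11v11v11', '7vd')

Pattern: the literal 'v11' repeated 3 times, then zero or more of a character in [3-6] (captured); then a digit, then the literal 'v', then optionally a literal 'd' (captured as 'num'); then one or more of a word character (lazy); then optionally the literal 'w', then zero or more of a word character; then anchored at the end.
Unlike `match`, `search` isn't anchored — it looks for the pattern anywhere in the string.
The match spans [0:36] → 'v11v11v117vdaauwAy9Yv11v111v144vduwK'.
Captured: group 1 = 'v11v11v11', group 2 = '7vd'.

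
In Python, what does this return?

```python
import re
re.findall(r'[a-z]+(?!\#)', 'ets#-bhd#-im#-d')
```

['et', 'bh', 'i', 'd']

The negative lookaround is zero-width — it rules out positions where the adjacent text would match, without consuming anything.
Walking the string: at [0:2] → 'et'; at [5:7] → 'bh'; at [10:11] → 'i'; at [14:15] → 'd'.
With no groups in the pattern, `findall` gives back each whole match — 4 here.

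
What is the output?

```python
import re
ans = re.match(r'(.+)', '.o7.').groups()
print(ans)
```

('.o7.',)

This matches one or more of any character (captured).
`match` is anchored at position 0; if the pattern doesn't fit there, it returns None.
The match spans [0:4] → '.o7.'.
Captured: group 1 = '.o7.'.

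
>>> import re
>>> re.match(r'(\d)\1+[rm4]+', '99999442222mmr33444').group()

'9999944'

`\1` has to match the exact text group 1 already captured.
`re.match` won't scan ahead — the pattern has to work from the very first character.
The match spans [0:7] → '9999944'.
Captured: group 1 = '9'.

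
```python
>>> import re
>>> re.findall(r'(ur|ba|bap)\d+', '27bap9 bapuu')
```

['bap']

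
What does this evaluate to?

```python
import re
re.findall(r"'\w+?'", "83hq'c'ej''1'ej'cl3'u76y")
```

["'c'", "'1'", "'cl3'"]

No capturing groups, so `findall` returns the 3 full match strings.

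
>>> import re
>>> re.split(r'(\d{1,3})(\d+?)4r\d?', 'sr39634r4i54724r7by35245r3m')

This matches 1 to 3 of a digit (captured); then one or more of a digit (lazy) (captured); then the literal '4r', then optionally a digit.
Matches to split on: at [2:9] → '39634r4'; at [10:17] → '54724r7'.
Because the pattern has a capturing group, `split` also inserts each captured text between the pieces.

['sr', '396', '3', 'i', '547', '2', 'by35245r3m']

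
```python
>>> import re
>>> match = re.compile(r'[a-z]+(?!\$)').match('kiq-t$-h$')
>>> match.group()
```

'kiq'

With `match`, the pattern is implicitly anchored at the beginning.
The match spans [0:3] → 'kiq'.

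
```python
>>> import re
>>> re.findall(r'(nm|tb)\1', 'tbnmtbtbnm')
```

A backreference is literal: `\1` must see the identical characters the first group matched.
Matches: at [4:8] match 'tbtb', group 1 = 'tb'.
`findall` collects group 1 from the one match (1 total).

['tb']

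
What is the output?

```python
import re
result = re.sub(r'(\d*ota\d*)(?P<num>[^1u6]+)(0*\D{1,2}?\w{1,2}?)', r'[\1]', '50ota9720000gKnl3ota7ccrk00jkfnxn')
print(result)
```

This matches zero or more of a digit, then the literal 'ota', then zero or more of a digit (captured); then one or more of any character except [1u6] (captured as 'num'); then zero or more of the literal '0', then 1 to 2 of a non-digit (lazy), then 1 to 2 of a word character (lazy) (captured).
Matches: at [0:33] → '50ota9720000gKnl3ota7ccrk00jkfnxn'.
Each match is replaced using the text its own group 1 captured.

[50ota9720000]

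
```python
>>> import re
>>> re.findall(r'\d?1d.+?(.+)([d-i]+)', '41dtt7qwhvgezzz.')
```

Lazy quantifiers expand one character at a time until the remainder of the pattern can match.
`findall` packs the 2 group values into a tuple for every match.

[('t7qwhvg', 'e')]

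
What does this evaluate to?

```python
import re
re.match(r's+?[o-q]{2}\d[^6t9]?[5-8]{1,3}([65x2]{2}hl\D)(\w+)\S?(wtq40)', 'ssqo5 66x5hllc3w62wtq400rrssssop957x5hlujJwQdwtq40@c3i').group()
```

This matches one or more of a literal 's' (lazy), then exactly 2 of a character in [o-q]; then a digit, then optionally any character except [6t9], then 1 to 3 of a character in [5-8]; then exactly 2 of one of [65x2], then the literal 'hl', then a non-digit (captured); then one or more of a word character (captured); then optionally a non-whitespace character; then the literal 'wtq', then the literal '40' (captured).
`match` is anchored at position 0; if the pattern doesn't fit there, it returns None.
The match spans [0:50] → 'ssqo5 66x5hllc3w62wtq400rrssssop957x5hlujJwQdwtq40'.
Captured: group 1 = 'x5hll', group 2 = 'c3w62wtq400rrssssop957x5hlujJwQd', group 3 = 'wtq40'.

'ssqo5 66x5hllc3w62wtq400rrssssop957x5hlujJwQdwtq40'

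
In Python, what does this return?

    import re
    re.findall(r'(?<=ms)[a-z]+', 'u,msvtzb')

['vtzb']

Lookahead/lookbehind check context without consuming it, so the matched span excludes the asserted characters.
Walking the string: at [4:8] → 'vtzb'.
Since nothing is captured, `findall` lists the 1 matched substring directly.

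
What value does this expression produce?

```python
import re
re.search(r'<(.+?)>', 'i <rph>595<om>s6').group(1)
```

The match spans [2:7] → '<rph>'.
Captured: group 1 = 'rph'.

'rph'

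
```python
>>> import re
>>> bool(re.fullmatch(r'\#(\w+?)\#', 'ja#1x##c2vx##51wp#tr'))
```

False

For `fullmatch`, every character of the input must be accounted for by the pattern.
Here the pattern can't cover the whole string, so the call returns None, and `bool(None)` is False.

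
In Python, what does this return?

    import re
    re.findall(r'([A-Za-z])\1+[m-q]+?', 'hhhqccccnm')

['h', 'c']

The backreference `\1` re-matches whatever the first group consumed, character for character.
Scanning left to right: at [0:4] match 'hhhq', group 1 = 'h'; at [4:9] match 'ccccn', group 1 = 'c'.
Because there's exactly one group, `findall` drops the full match and keeps group 1 from each hit.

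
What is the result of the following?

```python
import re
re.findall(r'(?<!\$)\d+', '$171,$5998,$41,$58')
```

['71', '998', '1', '8']

The negative lookahead/lookbehind blocks any match where the forbidden context is present.
Walking the string: at [2:4] → '71'; at [7:10] → '998'; at [13:14] → '1'; at [17:18] → '8'.
`findall` yields the raw match text (4 of them) because the pattern has no groups.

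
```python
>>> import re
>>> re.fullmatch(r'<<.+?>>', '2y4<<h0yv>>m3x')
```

`fullmatch` succeeds only if the pattern covers the string from start to end.
Here the pattern can't cover the whole string, so the call returns None.

None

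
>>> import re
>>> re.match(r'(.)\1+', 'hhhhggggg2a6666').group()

`\1` has to match the exact text group 1 already captured.
`re.match` won't scan ahead — the pattern has to work from the very first character.
The match spans [0:4] → 'hhhh'.
Captured: group 1 = 'h'.

'hhhh'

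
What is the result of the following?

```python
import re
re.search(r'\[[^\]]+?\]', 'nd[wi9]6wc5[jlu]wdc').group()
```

'[wi9]'

The match spans [2:7] → '[wi9]'.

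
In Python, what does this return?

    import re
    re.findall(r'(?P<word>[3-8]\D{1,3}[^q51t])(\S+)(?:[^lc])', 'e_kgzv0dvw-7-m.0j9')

[('7-m.0', 'j')]

The pattern matches a character in [3-8], then 1 to 3 of a non-digit, then any character except [q51t] (captured as 'word'); then one or more of a non-whitespace character (captured); then any character except [lc] (non-capturing group).
With 2 capturing groups, `findall` returns a 2-tuple per match.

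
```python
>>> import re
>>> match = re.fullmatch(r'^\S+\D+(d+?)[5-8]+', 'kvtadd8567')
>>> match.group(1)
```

The match spans [0:10] → 'kvtadd8567'.
Captured: group 1 = 'd'.

'd'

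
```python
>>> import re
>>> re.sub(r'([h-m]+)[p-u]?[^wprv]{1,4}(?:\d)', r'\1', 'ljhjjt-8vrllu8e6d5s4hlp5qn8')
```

'ljhjjvrlls4hl'

This matches one or more of a character in [h-m] (captured); then optionally a character in [p-u], then 1 to 4 of any character except [wprv]; then a digit (non-capturing group).
Matches: at [0:8] → 'ljhjjt-8'; at [10:18] → 'llu8e6d5'; at [20:27] → 'hlp5qn8'.
Each match is replaced using the text its own group 1 captured.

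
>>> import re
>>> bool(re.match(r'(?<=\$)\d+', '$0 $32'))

The `(?=…)`/`(?<=…)` assertion just peeks at neighbouring text; it doesn't advance the match position.
`match` is anchored at position 0; if the pattern doesn't fit there, it returns None.
Here position 0 doesn't satisfy it, so the call returns None, and `bool(None)` is False.

False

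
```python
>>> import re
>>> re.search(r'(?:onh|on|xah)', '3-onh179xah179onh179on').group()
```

`|` is ordered: at each position the engine commits to the first alternative that works.
Unlike `match`, `search` isn't anchored — it looks for the pattern anywhere in the string.
The match spans [2:5] → 'onh'.

'onh'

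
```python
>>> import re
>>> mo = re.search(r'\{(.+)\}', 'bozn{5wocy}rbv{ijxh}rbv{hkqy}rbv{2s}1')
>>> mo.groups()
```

('5wocy}rbv{ijxh}rbv{hkqy}rbv{2s',)

The match spans [4:36] → '{5wocy}rbv{ijxh}rbv{hkqy}rbv{2s}'.
Captured: group 1 = '5wocy}rbv{ijxh}rbv{hkqy}rbv{2s'.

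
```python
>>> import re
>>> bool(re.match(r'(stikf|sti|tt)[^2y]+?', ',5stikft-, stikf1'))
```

`re.match` won't scan ahead — the pattern has to work from the very first character.
Here the string doesn't start with a match, so the call returns None, and `bool(None)` is False.

False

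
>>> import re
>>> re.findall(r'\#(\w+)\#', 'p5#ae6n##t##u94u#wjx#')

Scanning left to right: at [2:8] match '#ae6n#', group 1 = 'ae6n'; at [8:11] match '#t#', group 1 = 't'; at [11:17] match '#u94u#', group 1 = 'u94u'.
Because there's exactly one group, `findall` drops the full match and keeps group 1 from each hit.

['ae6n', 't', 'u94u']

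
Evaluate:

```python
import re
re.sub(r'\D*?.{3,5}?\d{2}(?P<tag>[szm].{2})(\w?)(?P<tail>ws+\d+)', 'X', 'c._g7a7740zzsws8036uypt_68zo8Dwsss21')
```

'XX'

`sub` substitutes 'X' at each match site.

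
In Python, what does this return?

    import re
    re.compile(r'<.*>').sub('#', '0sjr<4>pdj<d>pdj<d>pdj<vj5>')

Each match is replaced by '#'.

'0sjr#'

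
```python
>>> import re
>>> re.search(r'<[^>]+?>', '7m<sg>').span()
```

(2, 6)

The match spans [2:6] → '<sg>'.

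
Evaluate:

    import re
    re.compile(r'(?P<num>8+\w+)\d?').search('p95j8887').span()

This matches one or more of the literal '8', then one or more of a word character (captured as 'num'); then optionally a digit.
`search` walks the string left to right and returns the first match it finds.
The match spans [4:8] → '8887'.
Captured: group 1 = '8887'.

(4, 8)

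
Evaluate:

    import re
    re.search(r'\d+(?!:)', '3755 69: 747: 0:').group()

`(?!…)`/`(?<!…)` only lets a position through if the neighbouring text does NOT match; no characters are consumed.
`re.search` tries every starting position until one works.
The match spans [0:4] → '3755'.

'3755'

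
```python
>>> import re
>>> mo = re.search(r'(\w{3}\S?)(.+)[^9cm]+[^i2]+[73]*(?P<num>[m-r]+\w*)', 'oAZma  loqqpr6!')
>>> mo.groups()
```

The match spans [0:14] → 'oAZma  loqqpr6'.
Captured: group 1 = 'oAZm', group 2 = 'a  loq', group 3 = 'r6'.

('oAZm', 'a  loq', 'r6')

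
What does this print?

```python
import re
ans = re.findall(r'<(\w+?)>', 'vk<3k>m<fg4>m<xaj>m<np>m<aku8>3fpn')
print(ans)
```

Matches: at [2:6] match '<3k>', group 1 = '3k'; at [7:12] match '<fg4>', group 1 = 'fg4'; at [13:18] match '<xaj>', group 1 = 'xaj'; at [19:23] match '<np>', group 1 = 'np'; at [24:30] match '<aku8>', group 1 = 'aku8'.
Because there's exactly one group, `findall` drops the full match and keeps group 1 from each hit.

['3k', 'fg4', 'xaj', 'np', 'aku8']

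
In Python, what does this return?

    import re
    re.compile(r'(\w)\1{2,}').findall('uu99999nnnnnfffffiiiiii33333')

The backreference `\1` re-matches whatever the first group consumed, character for character.
`findall` collects group 1 from each match (5 total).

['9', 'n', 'f', 'i', '3']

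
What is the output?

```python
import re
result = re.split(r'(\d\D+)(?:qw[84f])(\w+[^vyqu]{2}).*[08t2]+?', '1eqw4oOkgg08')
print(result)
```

The pattern matches a digit, then one or more of a non-digit (captured); then the literal 'qw', then one of [84f] (non-capturing group); then one or more of a word character, then exactly 2 of any character except [vyqu] (captured); then zero or more of any character, then one or more of one of [08t2] (lazy).
Matches to split on: at [0:12] → '1eqw4oOkgg08'.
With a capturing group present, the delimiter's captured portion is kept in the result list.

['', '1e', 'oOkgg0', '']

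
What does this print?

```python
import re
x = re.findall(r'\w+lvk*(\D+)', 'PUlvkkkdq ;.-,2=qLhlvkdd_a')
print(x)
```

This matches one or more of a word character, then the literal 'lv', then zero or more of a literal 'k'; then one or more of a non-digit (captured).
Matches: at [0:14] match 'PUlvkkkdq ;.-,', group 1 = 'dq ;.-,'; at [16:26] match 'qLhlvkdd_a', group 1 = 'dd_a'.
With a single group, `findall` returns only what that group captured — 2 items.

['dq ;.-,', 'dd_a']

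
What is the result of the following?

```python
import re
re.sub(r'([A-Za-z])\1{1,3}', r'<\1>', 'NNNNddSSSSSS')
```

`\1` is not a pattern — it's the concrete string captured by group 1, re-applied verbatim.
Matches: at [0:4] → 'NNNN'; at [4:6] → 'dd'; at [6:10] → 'SSSS'; at [10:12] → 'SS'.
The replacement refers to a captured group, so each match is rewritten using its own captured text.

'<N><d><S><S>'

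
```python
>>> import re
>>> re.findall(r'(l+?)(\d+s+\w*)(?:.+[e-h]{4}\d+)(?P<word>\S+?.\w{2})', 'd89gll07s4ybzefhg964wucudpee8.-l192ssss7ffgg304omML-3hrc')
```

The `?` after the quantifier makes it lazy — it takes as little as possible before letting the rest of the pattern try.
`findall` packs the 3 group values into a tuple for every match.

[('ll', '07s4ybzefhg964wucudpee8', 'omML')]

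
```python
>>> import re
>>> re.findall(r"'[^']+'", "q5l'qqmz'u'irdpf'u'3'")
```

["'qqmz'", "'irdpf'", "'3'"]

`findall` yields the raw match text (3 of them) because the pattern has no groups.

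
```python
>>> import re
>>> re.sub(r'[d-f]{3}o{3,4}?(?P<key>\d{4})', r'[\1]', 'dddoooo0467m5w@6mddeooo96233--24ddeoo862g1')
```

`\1` in the replacement pulls in group 1's text for each match.

'[0467]m5w@6m[9623]3--24ddeoo862g1'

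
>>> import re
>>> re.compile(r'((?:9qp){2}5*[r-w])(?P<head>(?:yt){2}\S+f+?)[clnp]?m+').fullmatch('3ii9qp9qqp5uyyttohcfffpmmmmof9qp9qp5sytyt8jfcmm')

None

For `fullmatch`, every character of the input must be accounted for by the pattern.
Here the string isn't matched end-to-end, so the call returns None.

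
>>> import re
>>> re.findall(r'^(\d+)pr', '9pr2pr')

['9']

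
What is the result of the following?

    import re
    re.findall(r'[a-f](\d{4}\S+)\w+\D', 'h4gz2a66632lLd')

This matches a character in [a-f]; then exactly 4 of a digit, then one or more of a non-whitespace character (captured); then one or more of a word character, then a non-digit.
Matches: at [5:14] match 'a66632lLd', group 1 = '66632l'.
One capturing group, so `findall` returns just the captured substring from the one match — 1 in all.

['66632l']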